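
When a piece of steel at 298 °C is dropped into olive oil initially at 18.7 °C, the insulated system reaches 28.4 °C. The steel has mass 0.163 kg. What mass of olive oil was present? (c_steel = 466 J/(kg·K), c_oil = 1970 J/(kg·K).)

|Q_steel| = |Q_oil|:
0.163×466×(298 − 28.4) = m×1970×(28.4 − 18.7)
19109 m = 20478  ⇒  m ≈ 1.072 kg

m ≈ 1.07 kg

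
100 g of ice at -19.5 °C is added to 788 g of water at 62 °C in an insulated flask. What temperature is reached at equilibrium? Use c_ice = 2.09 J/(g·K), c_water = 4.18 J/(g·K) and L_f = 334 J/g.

T_f ≈ 44.9 °C

Taking heat into each body as positive, Σ m c ΔT = 0:
ice -19.5→0 °C: 100·2.09·19.5 = 4075.5; melt ice: 100·334 = 33400; meltwater 0→T: 100·4.18·T = 418 T; water cools: 788·4.18·(T − 62) = 3293.8(T − 62)
3711.8 T = 204218 − 37476 = 166743
T ≈ 44.92 °C. Since T > 0 °C, the all-ice-melts assumption holds.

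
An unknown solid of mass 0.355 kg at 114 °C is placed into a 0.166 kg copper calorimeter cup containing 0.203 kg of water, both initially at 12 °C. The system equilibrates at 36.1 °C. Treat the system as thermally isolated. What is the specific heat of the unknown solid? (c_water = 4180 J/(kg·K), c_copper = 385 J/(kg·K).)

c ≈ 795 J/(kg·K)

Setting the total heat transfer to zero:
0.355×c×(36.1 − 114) + 0.203×4180×(36.1 − 12) + 0.166×385×(36.1 − 12) = 0
-27.65 c = -21990
c = -21990/-27.65 ≈ 795.2 J/(kg·K)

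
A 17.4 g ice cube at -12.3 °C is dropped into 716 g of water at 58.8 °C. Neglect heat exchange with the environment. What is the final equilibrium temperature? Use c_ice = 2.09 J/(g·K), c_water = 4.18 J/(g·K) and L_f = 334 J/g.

T_f ≈ 55.4 °C

Net heat exchanged in the isolated system is zero:
ice -12.3→0 °C: 17.4·2.09·12.3 = 447.3; latent heat to melt: 17.4·334 = 5811.6; meltwater 0→T: 17.4·4.18·T = 72.73 T; water: 2992.9(T − 58.8)
3065.6 T = 175981 − 6258.9 = 169722
T ≈ 55.36 °C. Since T > 0 °C, the all-ice-melts assumption holds.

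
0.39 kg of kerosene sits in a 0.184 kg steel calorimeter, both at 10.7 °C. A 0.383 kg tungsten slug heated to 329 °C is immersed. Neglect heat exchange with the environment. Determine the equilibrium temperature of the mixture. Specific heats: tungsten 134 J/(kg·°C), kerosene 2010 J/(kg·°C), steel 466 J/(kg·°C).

T_f ≈ 28.4 °C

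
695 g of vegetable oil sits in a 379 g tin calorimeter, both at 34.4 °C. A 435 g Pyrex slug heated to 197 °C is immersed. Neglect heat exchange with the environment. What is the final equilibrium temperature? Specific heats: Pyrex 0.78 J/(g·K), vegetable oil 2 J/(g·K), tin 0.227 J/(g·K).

Setting the total heat transfer to zero:
435×0.78×(T − 197) + 695×2×(T − 34.4) + 379×0.227×(T − 34.4) = 0
(339.3 + 1390 + 86.03) T = 339.3×197 + 1390×34.4 + 86.03×34.4
T = 117618 / 1815.3 = 64.8 °C

T_f ≈ 64.8 °C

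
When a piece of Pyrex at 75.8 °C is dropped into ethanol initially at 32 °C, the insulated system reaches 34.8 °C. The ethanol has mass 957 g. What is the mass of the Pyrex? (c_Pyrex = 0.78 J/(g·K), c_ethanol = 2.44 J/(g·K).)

m ≈ 204 g

Conservation of energy gives ΣQ = 0:
m×0.78×(34.8 − 75.8) + 957×2.44×(34.8 − 32) = 0
-31.98 m = -6538.2
m = -6538.2/-31.98 ≈ 204.4 g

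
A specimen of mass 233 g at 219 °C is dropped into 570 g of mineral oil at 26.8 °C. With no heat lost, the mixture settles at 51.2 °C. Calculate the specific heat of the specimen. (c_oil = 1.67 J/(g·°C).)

c ≈ 0.594 J/(g·°C)

m_s c (T_s − T_f) = m_oil c_oil (T_f − T_0):
233·c·(219 − 51.2) = 570·1.67·(51.2 − 26.8)
39097 c = 23226  ⇒  c ≈ 0.5941 J/(g·°C)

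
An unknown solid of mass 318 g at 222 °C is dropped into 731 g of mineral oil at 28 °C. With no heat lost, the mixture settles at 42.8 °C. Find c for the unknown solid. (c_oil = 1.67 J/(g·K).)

c ≈ 0.317 J/(g·K)

Energy conservation, ΣQ = 0:
318×c×(42.8 − 222) + 731×1.67×(42.8 − 28) = 0
-56986 c = -18067
c = -18067/-56986 ≈ 0.3171 J/(g·K)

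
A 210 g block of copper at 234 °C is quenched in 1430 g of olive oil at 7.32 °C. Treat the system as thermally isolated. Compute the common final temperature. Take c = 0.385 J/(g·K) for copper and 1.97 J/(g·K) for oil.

T_f ≈ 13.6 °C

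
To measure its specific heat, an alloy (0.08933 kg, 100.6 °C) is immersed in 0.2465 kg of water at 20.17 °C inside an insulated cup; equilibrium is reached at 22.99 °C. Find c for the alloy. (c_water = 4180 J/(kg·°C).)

c ≈ 419 J/(kg·°C)

Heat lost by the alloy = heat gained by the water:
0.08933·c·(100.6 − 22.99) = 0.2465·4180·(22.99 − 20.17)
6.933 c = 2905.6  ⇒  c ≈ 419.1 J/(kg·°C)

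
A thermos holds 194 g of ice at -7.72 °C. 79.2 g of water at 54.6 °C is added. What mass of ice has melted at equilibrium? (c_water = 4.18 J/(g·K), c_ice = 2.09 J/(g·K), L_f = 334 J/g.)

m_melted ≈ 44.7 g

Heat available from the water dropping to 0 °C: 79.2×4.18×54.6 = 18076 J.
Of that, 194×2.09×7.72 = 3130.2 J goes to bring the ice to 0 °C, leaving 14946 J.
Fully melting the ice requires m_ice L_f = 194×334 = 64796 J.
That's not enough to melt it all — equilibrium is at 0 °C with ice remaining.
Mass melted = 14946/334 ≈ 44.75 g.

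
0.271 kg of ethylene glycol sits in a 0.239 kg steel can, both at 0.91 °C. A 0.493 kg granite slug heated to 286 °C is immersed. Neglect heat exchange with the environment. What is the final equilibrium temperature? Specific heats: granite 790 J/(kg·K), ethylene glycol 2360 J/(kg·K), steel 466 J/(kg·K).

T_f ≈ 98.3 °C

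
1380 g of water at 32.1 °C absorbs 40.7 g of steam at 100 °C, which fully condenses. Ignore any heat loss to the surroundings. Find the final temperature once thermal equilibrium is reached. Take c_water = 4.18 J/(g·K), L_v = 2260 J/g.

Conservation of energy gives ΣQ = 0:
latent heat released on condensation: 40.7·2260 = 91982; condensate cools 100→T: 40.7·4.18·(T − 100) = 170.13(T − 100); original water: 5768.4(T − 32.1)
5938.5 T = 91982 + 17013 + 185166 = 294160
T ≈ 49.53 °C, under the boiling point, so the assumption holds.

T_f ≈ 49.5 °C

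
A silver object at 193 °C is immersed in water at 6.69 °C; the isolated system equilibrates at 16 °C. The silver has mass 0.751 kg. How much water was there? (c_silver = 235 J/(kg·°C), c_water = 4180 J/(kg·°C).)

m ≈ 0.803 kg

Net heat exchanged in the isolated system is zero:
0.751×235×(16 − 193) + m×4180×(16 − 6.69) = 0
38916 m = 31238
m = 31238/38916 ≈ 0.8027 kg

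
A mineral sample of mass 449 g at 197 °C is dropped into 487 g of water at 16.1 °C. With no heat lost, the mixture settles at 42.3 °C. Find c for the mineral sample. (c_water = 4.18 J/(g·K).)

c ≈ 0.768 J/(g·K)

Setting the total heat transfer to zero:
449×c×(42.3 − 197) + 487×4.18×(42.3 − 16.1) = 0
-69460 c = -53334
c = -53334/-69460 ≈ 0.7678 J/(g·K)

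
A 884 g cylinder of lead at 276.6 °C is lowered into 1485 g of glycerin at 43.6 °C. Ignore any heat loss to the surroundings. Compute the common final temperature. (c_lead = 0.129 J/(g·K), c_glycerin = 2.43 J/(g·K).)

Heat gained plus heat lost sum to zero:
884×0.129×(T − 276.6) + 1485×2.43×(T − 43.6) = 0
114.04(T − 276.6) + 3608.6(T − 43.6) = 0
(114.04 + 3608.6) T = 114.04×276.6 + 3608.6×43.6
T ≈ 50.74 °C

T_f ≈ 50.7 °C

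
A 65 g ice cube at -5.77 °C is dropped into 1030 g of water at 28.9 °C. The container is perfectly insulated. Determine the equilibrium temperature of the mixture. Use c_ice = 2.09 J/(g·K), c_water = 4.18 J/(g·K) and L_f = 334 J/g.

Setting the total heat transfer to zero:
warm ice to 0 °C: 65×2.09×(0 − (-5.77)) = 783.85
  fusion: m_ice L_f = 65×334 = 21710
  meltwater 0→T: 65×4.18×T = 271.7 T
  water cools: 1030×4.18×(T − 28.9) = 4305.4(T − 28.9)
4577.1 T = 124426 − 22494 = 101932
T ≈ 22.27 °C. Since T > 0 °C, the all-ice-melts assumption holds.

T_f ≈ 22.3 °C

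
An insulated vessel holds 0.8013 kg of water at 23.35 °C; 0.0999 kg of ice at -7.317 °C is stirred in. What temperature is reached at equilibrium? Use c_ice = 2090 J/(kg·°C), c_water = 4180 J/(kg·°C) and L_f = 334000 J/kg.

Energy conservation, ΣQ = 0:
warm ice to 0 °C: 0.0999·2090·(0 − (-7.317)) = 1527.7; fusion: m_ice L_f = 0.0999·334000 = 33367; warm the meltwater: 417.58 T; water cools: 0.8013·4180·(T − 23.35) = 3349.4(T − 23.35)
3767 T = 78209 − 34894 = 43315
T ≈ 11.50 °C. Since T > 0 °C, the all-ice-melts assumption holds.

T_f ≈ 11.5 °C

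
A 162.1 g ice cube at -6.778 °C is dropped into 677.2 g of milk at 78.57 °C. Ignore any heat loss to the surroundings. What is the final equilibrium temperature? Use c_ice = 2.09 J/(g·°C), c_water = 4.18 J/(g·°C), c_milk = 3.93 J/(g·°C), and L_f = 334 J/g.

T_f ≈ 45.7 °C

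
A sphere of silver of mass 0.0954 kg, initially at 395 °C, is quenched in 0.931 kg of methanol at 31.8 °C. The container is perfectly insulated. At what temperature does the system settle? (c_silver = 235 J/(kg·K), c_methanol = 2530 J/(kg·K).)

Net heat exchanged in the isolated system is zero:
0.0954·235·(T − 395) + 0.931·2530·(T − 31.8) = 0
(22.42 + 2355.4) T = 22.42·395 + 2355.4·31.8
T ≈ 35.22 °C

T_f ≈ 35.2 °C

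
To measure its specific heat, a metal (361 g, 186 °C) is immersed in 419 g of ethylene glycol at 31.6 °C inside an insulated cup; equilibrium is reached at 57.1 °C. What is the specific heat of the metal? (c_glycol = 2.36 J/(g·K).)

Let T be the final temperature. ΣQ_i = 0:
361·c·(57.1 − 186) + 419·2.36·(57.1 − 31.6) = 0
-46533 c = -25215
c = -25215/-46533 ≈ 0.5419 J/(g·K)

c ≈ 0.542 J/(g·K)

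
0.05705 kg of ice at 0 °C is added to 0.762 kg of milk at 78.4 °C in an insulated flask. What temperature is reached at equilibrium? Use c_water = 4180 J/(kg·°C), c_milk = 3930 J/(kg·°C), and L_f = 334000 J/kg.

Taking heat into each body as positive, Σ m c ΔT = 0:
latent heat to melt: 0.05705×334000 = 19055
  meltwater 0→T: 0.05705×4180×T = 238.47 T
  milk: 2994.7(T − 78.4)
3233.1 T = 234781 − 19055 = 215727
T ≈ 66.72 °C (positive, so assuming full melt was valid).

T_f ≈ 66.7 °C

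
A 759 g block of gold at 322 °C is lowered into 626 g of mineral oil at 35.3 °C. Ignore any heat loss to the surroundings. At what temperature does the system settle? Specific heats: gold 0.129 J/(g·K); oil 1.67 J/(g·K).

T_f ≈ 59.9 °C

Heat gained plus heat lost sum to zero:
759*0.129*(T − 322) + 626*1.67*(T − 35.3) = 0
97.91(T − 322) + 1045.4(T − 35.3) = 0
(97.91 + 1045.4) T = 97.91*322 + 1045.4*35.3
T = 68431/1143.3 ≈ 59.85 °C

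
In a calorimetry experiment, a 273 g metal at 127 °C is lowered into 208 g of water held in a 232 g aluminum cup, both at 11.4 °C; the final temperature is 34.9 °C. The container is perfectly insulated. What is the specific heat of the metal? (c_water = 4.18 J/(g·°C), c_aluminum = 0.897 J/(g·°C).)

Setting the total heat transfer to zero:
273·c·(34.9 − 127) + 208·4.18·(34.9 − 11.4) + 232·0.897·(34.9 − 11.4) = 0
-25143 c = -25322
c = -25322/-25143 ≈ 1.007 J/(g·°C)

c ≈ 1.01 J/(g·°C)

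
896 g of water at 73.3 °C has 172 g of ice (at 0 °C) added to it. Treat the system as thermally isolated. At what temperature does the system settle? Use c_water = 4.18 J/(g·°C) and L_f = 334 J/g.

T_f ≈ 48.6 °C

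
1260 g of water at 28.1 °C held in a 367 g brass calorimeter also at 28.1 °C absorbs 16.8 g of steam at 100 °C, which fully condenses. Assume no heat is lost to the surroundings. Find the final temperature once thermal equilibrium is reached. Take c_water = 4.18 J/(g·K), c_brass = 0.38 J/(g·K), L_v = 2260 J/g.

T_f ≈ 36.0 °C

Energy conservation, ΣQ = 0:
latent heat released on condensation: 16.8×2260 = 37968; condensate cools 100→T: 16.8×4.18×(T − 100) = 70.22(T − 100); water warms: 1260×4.18×(T − 28.1) = 5266.8(T − 28.1); brass cup: 367×0.38×(T − 28.1) = 139.46(T − 28.1)
5476.5 T = 37968 + 7022.4 + 151916 = 196906
T ≈ 35.95 °C (< 100 °C, so full condensation is consistent).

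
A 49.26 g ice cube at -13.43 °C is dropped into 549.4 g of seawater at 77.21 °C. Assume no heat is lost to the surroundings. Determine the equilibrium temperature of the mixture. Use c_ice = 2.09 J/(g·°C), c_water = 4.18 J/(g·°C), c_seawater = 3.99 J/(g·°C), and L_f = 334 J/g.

T_f ≈ 63.1 °C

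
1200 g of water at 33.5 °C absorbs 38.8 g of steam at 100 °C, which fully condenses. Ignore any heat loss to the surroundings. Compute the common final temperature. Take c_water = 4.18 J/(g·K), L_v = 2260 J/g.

Energy balance with sensible and latent terms:
latent heat released on condensation: 38.8·2260 = 87688
  condensate cools 100→T: 38.8·4.18·(T − 100) = 162.18(T − 100)
  original water: 5016(T − 33.5)
5178.2 T = 87688 + 16218 + 168036 = 271942
T ≈ 52.52 °C — below 100 °C, confirming all the steam condensed.

T_f ≈ 52.5 °C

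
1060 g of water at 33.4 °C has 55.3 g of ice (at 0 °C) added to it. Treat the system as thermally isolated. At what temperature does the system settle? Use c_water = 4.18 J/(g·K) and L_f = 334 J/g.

T_f ≈ 27.8 °C

Energy conservation, ΣQ = 0:
fusion: m_ice L_f = 55.3·334 = 18470
  meltwater 0→T: 55.3·4.18·T = 231.15 T
  water cools: 1060·4.18·(T − 33.4) = 4430.8(T − 33.4)
4662 T = 147989 − 18470 = 129519
T ≈ 27.78 °C (positive, so assuming full melt was valid).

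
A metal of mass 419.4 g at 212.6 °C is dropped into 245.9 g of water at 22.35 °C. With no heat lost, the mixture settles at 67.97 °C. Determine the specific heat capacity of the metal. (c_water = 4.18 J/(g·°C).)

c ≈ 0.773 J/(g·°C)

m_s c (T_s − T_f) = m_water c_water (T_f − T_0):
419.4·c·(212.6 − 67.97) = 245.9·4.18·(67.97 − 22.35)
60658 c = 46891  ⇒  c ≈ 0.773 J/(g·°C)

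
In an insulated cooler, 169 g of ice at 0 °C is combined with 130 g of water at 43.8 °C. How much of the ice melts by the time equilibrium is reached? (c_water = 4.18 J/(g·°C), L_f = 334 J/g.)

Heat available from the water dropping to 0 °C: 130·4.18·43.8 = 23801 J.
To melt every bit of ice: 169·334 = 56446 J.
23801 J < 56446 J, so only part of the ice melts and the system sits at 0 °C.
Mass melted = 23801/334 ≈ 71.26 g.

m_melted ≈ 71.3 g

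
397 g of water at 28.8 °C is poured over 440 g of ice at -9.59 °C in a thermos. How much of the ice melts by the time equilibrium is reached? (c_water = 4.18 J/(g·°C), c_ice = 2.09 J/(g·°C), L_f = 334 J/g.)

m_melted ≈ 117 g

Cooling the water to 0 °C releases 397·4.18·28.8 = 47792 J.
Warming the ice to 0 °C takes 440·2.09·9.59 = 8819 J, leaving 38973 J for melting.
Fully melting the ice requires m_ice L_f = 440·334 = 146960 J.
38973 J < 146960 J, so only part of the ice melts and the system sits at 0 °C.
m_melt = 38973 / L_f = 116.7 g.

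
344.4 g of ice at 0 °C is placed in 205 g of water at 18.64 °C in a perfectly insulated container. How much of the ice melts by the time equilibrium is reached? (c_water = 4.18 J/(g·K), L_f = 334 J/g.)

m_melted ≈ 47.8 g

Cooling the water to 0 °C releases 205×4.18×18.64 = 15973 J.
To melt every bit of ice: 344.4×334 = 115030 J.
That's not enough to melt it all — equilibrium is at 0 °C with ice remaining.
m_melted×334 = 15973  ⇒  m_melted ≈ 47.82 g.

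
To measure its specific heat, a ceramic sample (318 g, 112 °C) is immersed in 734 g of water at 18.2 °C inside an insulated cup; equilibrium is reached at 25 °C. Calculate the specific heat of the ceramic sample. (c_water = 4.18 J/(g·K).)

c ≈ 0.754 J/(g·K)

Heat lost by the ceramic sample = heat gained by the water:
318·c·(112 − 25) = 734·4.18·(25 − 18.2)
27666 c = 20863  ⇒  c ≈ 0.7541 J/(g·K)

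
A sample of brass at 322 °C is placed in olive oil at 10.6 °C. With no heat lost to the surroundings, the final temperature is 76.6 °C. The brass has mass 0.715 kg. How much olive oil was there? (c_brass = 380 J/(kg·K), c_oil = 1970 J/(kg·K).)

m ≈ 0.513 kg

|Q_brass| = |Q_oil|:
0.715×380×(322 − 76.6) = m×1970×(76.6 − 10.6)
130020 m = 66675  ⇒  m ≈ 0.5128 kg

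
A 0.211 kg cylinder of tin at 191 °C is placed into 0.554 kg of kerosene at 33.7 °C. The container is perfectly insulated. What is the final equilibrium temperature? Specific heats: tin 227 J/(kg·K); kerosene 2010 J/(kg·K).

Let T be the final temperature. ΣQ_i = 0:
0.211*227*(T − 191) + 0.554*2010*(T − 33.7) = 0
47.9(T − 191) + 1113.5(T − 33.7) = 0
(47.9 + 1113.5) T = 47.9*191 + 1113.5*33.7
T = 46675/1161.4 ≈ 40.19 °C

T_f ≈ 40.2 °C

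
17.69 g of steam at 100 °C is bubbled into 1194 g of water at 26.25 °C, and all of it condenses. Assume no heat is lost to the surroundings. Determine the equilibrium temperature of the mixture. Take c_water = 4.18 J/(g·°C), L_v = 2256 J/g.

Taking heat into each body as positive, Σ m c ΔT = 0:
latent heat released on condensation: 17.69×2256 = 39909; condensate cools 100→T: 17.69×4.18×(T − 100) = 73.94(T − 100); water warms: 1194×4.18×(T − 26.25) = 4990.9(T − 26.25)
5064.9 T = 39909 + 7394.4 + 131012 = 178315
T ≈ 35.21 °C, under the boiling point, so the assumption holds.

T_f ≈ 35.2 °C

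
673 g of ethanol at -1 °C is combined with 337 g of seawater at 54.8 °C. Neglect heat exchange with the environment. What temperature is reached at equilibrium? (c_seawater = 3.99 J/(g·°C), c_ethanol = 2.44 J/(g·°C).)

T_f ≈ 24.1 °C

Set heat shed by the hot body equal to heat absorbed by the cold body:
337×3.99×(54.8 − T) = 673×2.44×(T − (-1))
1344.6(54.8 − T) = 1642.1(T − (-1))
2986.8 T = 72044  ⇒  T ≈ 24.12 °C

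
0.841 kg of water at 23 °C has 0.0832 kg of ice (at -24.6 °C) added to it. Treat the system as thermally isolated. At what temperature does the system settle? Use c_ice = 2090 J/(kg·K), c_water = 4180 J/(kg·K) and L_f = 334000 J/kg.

T_f ≈ 12.6 °C

Heat gained plus heat lost sum to zero:
warm ice to 0 °C: 0.0832×2090×(0 − (-24.6)) = 4277.6; fusion: m_ice L_f = 0.0832×334000 = 27789; meltwater 0→T: 0.0832×4180×T = 347.78 T; water cools: 0.841×4180×(T − 23) = 3515.4(T − 23)
3863.2 T = 80854 − 32066 = 48787
T ≈ 12.63 °C. Since T > 0 °C, the all-ice-melts assumption holds.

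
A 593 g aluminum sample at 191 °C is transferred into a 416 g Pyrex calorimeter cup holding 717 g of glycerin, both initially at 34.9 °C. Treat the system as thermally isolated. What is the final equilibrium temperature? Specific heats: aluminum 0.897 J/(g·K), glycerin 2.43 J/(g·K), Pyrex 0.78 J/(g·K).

Energy conservation, ΣQ = 0:
593·0.897·(T − 191) + 717·2.43·(T − 34.9) + 416·0.78·(T − 34.9) = 0
531.92(T − 191) + 1742.3(T − 34.9) + 324.48(T − 34.9) = 0
2598.7 T = 173728
T = 173728 / 2598.7 = 66.9 °C

T_f ≈ 66.9 °C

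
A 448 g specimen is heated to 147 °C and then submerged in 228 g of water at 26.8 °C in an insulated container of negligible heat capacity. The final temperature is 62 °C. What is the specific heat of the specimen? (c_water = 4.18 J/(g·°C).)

c ≈ 0.881 J/(g·°C)

Energy conservation, ΣQ = 0:
448·c·(62 − 147) + 228·4.18·(62 − 26.8) = 0
-38080 c = -33547
c = -33547/-38080 ≈ 0.881 J/(g·°C)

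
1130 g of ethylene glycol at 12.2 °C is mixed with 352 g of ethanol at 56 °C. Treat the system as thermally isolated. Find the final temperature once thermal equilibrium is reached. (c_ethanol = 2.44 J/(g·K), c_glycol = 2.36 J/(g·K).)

Set heat shed by the hot body equal to heat absorbed by the cold body:
352*2.44*(56 − T) = 1130*2.36*(T − 12.2)
858.88(56 − T) = 2666.8(T − 12.2)
3525.7 T = 80632  ⇒  T ≈ 22.87 °C

T_f ≈ 22.9 °C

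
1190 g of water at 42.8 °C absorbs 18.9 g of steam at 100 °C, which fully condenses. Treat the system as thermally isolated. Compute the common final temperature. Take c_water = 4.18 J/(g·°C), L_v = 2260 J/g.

T_f ≈ 52.1 °C

Let T be the final temperature. ΣQ_i = 0:
latent heat released on condensation: 18.9×2260 = 42714
  condensed water 100 °C→T: 79(T − 100)
  original water: 4974.2(T − 42.8)
5053.2 T = 42714 + 7900.2 + 212896 = 263510
T ≈ 52.15 °C — below 100 °C, confirming all the steam condensed.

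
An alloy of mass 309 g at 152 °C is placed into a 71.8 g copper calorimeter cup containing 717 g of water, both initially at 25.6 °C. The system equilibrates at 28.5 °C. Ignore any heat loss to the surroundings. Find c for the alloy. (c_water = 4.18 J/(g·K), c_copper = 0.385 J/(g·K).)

c ≈ 0.23 J/(g·K)

Energy conservation, ΣQ = 0:
309·c·(28.5 − 152) + 717·4.18·(28.5 − 25.6) + 71.8·0.385·(28.5 − 25.6) = 0
-38162 c = -8771.6
c = -8771.6/-38162 ≈ 0.2299 J/(g·K)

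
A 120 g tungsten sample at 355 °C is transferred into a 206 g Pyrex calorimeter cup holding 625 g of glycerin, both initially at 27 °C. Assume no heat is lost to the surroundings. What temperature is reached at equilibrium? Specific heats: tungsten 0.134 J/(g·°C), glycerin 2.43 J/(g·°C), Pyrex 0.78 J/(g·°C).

T_f ≈ 30.1 °C

Energy conservation, ΣQ = 0:
120×0.134×(T − 355) + 625×2.43×(T − 27) + 206×0.78×(T − 27) = 0
16.08(T − 355) + 1518.8(T − 27) + 160.68(T − 27) = 0
(16.08 + 1518.8 + 160.68) T = 16.08×355 + 1518.8×27 + 160.68×27
T = 51053 / 1695.5 = 30.1 °C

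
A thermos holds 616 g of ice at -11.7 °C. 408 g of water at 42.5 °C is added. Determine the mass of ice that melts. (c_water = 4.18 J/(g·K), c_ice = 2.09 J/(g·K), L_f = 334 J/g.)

m_melted ≈ 172 g

Water can give up m c ΔT = 408·4.18·42.5 = 72481 J before reaching 0 °C.
Warming the ice to 0 °C takes 616·2.09·11.7 = 15063 J, leaving 57418 J for melting.
Melting all 616 g of ice would need 616·334 = 205744 J.
57418 J < 205744 J, so only part of the ice melts and the system sits at 0 °C.
m_melted·334 = 57418  ⇒  m_melted ≈ 171.9 g.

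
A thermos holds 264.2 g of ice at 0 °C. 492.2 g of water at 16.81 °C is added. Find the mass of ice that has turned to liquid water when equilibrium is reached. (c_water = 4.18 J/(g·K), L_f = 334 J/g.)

Cooling the water to 0 °C releases 492.2·4.18·16.81 = 34585 J.
Fully melting the ice requires m_ice L_f = 264.2·334 = 88243 J.
34585 J < 88243 J, so only part of the ice melts and the system sits at 0 °C.
m_melted·334 = 34585  ⇒  m_melted ≈ 103.5 g.

m_melted ≈ 104 g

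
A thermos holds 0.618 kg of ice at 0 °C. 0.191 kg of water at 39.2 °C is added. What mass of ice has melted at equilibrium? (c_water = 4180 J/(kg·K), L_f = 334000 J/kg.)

m_melted ≈ 0.0937 kg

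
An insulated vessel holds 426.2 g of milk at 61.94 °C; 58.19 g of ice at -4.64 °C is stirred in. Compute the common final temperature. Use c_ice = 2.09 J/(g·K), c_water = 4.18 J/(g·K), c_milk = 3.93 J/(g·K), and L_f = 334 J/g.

T_f ≈ 43.7 °C

Energy conservation, ΣQ = 0:
ice -4.64→0 °C: 58.19×2.09×4.64 = 564.3
  fusion: m_ice L_f = 58.19×334 = 19435
  meltwater 0→T: 58.19×4.18×T = 243.23 T
  milk cools: 426.2×3.93×(T − 61.94) = 1675(T − 61.94)
1918.2 T = 103747 − 20000 = 83748
T ≈ 43.66 °C. Since T > 0 °C, the all-ice-melts assumption holds.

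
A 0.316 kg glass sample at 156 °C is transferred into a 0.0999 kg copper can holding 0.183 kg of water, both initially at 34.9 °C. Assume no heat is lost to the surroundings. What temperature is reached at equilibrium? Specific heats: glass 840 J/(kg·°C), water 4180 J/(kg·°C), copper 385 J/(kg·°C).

T_f ≈ 65.0 °C

T_f is the heat-capacity-weighted average of the initial temperatures:
T_f = (265.44×156 + 764.94×34.9 + 38.46×34.9) / (265.44 + 764.94 + 38.46)
    = 69447 / 1068.8 ≈ 64.97 °C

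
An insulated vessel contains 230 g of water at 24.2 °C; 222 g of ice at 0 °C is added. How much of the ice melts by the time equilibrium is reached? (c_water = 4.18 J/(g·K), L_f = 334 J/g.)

m_melted ≈ 69.7 g

Heat available from the water dropping to 0 °C: 230×4.18×24.2 = 23266 J.
Fully melting the ice requires m_ice L_f = 222×334 = 74148 J.
Since 23266 < 74148 J, not all the ice melts; equilibrium is at 0 °C.
Mass melted = 23266/334 ≈ 69.66 g.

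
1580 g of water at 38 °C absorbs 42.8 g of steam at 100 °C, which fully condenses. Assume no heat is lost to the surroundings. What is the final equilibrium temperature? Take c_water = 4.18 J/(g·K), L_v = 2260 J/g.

T_f ≈ 53.9 °C

Energy balance with sensible and latent terms:
latent heat released on condensation: 42.8×2260 = 96728; condensate cools 100→T: 42.8×4.18×(T − 100) = 178.9(T − 100); original water: 6604.4(T − 38)
6783.3 T = 96728 + 17890 + 250967 = 365586
T ≈ 53.89 °C (< 100 °C, so full condensation is consistent).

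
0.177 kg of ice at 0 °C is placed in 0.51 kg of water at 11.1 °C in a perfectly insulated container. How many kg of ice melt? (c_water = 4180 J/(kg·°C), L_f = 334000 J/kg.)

Water can give up m c ΔT = 0.51·4180·11.1 = 23663 J before reaching 0 °C.
Melting all 0.177 kg of ice would need 0.177·334000 = 59118 J.
23663 J < 59118 J, so only part of the ice melts and the system sits at 0 °C.
Mass melted = 23663/334000 ≈ 0.07085 kg.

m_melted ≈ 0.0708 kg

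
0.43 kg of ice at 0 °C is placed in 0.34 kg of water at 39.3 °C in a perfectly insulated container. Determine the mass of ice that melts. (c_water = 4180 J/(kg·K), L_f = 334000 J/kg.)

Water can give up m c ΔT = 0.34·4180·39.3 = 55853 J before reaching 0 °C.
Fully melting the ice requires m_ice L_f = 0.43·334000 = 143620 J.
That's not enough to melt it all — equilibrium is at 0 °C with ice remaining.
Mass melted = 55853/334000 ≈ 0.1672 kg.

m_melted ≈ 0.167 kg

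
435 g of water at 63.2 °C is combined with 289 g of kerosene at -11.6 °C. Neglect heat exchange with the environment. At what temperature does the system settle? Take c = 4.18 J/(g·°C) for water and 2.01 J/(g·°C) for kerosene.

Let T be the final temperature. ΣQ_i = 0:
435*4.18*(T − 63.2) + 289*2.01*(T − (-11.6)) = 0
1818.3(T − 63.2) + 580.89(T − (-11.6)) = 0
(1818.3 + 580.89) T = 1818.3*63.2 + 580.89*(-11.6)
T = 108178 / 2399.2 = 45.1 °C

T_f ≈ 45.1 °C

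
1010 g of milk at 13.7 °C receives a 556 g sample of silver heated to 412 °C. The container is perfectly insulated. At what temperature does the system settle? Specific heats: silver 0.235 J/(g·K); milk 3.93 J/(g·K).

Net heat exchanged in the isolated system is zero:
556*0.235*(T − 412) + 1010*3.93*(T − 13.7) = 0
(130.66 + 3969.3) T = 130.66*412 + 3969.3*13.7
T ≈ 26.39 °C

T_f ≈ 26.4 °C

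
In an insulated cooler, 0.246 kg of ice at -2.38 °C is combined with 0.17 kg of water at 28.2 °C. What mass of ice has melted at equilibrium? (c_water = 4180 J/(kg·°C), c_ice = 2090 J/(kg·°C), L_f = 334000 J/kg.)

Cooling the water to 0 °C releases 0.17·4180·28.2 = 20039 J.
Of that, 0.246·2090·2.38 = 1223.7 J goes to bring the ice to 0 °C, leaving 18815 J.
Fully melting the ice requires m_ice L_f = 0.246·334000 = 82164 J.
Since 18815 < 82164 J, not all the ice melts; equilibrium is at 0 °C.
Mass melted = 18815/334000 ≈ 0.05633 kg.

m_melted ≈ 0.0563 kg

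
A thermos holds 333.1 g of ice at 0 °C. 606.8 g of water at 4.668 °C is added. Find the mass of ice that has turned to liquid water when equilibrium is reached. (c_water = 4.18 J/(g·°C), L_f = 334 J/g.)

m_melted ≈ 35.4 g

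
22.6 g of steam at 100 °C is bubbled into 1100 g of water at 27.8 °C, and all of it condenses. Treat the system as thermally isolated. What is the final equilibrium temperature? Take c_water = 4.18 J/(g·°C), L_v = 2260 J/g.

Setting the total heat transfer to zero:
condense steam: −22.6×2260 = −51076; condensate cools 100→T: 22.6×4.18×(T − 100) = 94.47(T − 100); original water: 4598(T − 27.8)
4692.5 T = 51076 + 9446.8 + 127824 = 188347
T ≈ 40.14 °C — below 100 °C, confirming all the steam condensed.

T_f ≈ 40.1 °C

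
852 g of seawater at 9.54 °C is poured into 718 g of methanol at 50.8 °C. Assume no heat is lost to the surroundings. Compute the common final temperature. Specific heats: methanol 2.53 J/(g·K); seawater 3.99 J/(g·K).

T_f ≈ 23.9 °C

Conservation of energy gives ΣQ = 0:
718×2.53×(T − 50.8) + 852×3.99×(T − 9.54) = 0
1816.5(T − 50.8) + 3399.5(T − 9.54) = 0
5216 T = 124711
T ≈ 23.91 °C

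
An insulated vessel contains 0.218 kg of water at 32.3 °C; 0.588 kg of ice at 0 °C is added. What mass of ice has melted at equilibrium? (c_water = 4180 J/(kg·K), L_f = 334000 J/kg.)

m_melted ≈ 0.0881 kg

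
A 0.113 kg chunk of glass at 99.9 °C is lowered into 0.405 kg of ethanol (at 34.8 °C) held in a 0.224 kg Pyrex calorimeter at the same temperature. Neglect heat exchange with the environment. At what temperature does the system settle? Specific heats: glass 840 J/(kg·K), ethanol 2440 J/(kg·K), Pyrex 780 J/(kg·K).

T_f ≈ 39.7 °C

Net heat exchanged in the isolated system is zero:
0.113·840·(T − 99.9) + 0.405·2440·(T − 34.8) + 0.224·780·(T − 34.8) = 0
1257.8 T = 49952
T = 49952/1257.8 ≈ 39.71 °C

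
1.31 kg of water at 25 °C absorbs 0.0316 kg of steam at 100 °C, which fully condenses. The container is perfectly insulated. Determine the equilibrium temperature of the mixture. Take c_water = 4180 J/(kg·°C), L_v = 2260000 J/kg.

T_f ≈ 39.5 °C

Net heat exchanged in the isolated system is zero:
latent heat released on condensation: 0.0316×2260000 = 71416; condensed water 100 °C→T: 132.09(T − 100); original water: 5475.8(T − 25)
5607.9 T = 71416 + 13209 + 136895 = 221520
T ≈ 39.50 °C, under the boiling point, so the assumption holds.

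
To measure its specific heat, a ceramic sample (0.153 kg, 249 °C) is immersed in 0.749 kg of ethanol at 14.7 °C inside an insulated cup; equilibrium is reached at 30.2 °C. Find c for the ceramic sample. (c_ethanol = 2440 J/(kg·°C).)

m_s c (T_s − T_f) = m_ethanol c_ethanol (T_f − T_0):
0.153×c×(249 − 30.2) = 0.749×2440×(30.2 − 14.7)
33.48 c = 28327  ⇒  c ≈ 846.2 J/(kg·°C)

c ≈ 846 J/(kg·°C)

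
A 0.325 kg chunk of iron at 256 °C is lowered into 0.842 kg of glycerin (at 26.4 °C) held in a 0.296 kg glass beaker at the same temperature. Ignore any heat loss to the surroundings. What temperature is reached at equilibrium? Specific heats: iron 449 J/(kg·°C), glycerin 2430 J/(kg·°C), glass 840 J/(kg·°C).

With ΣQ=0 the equilibrium temperature is the m·c-weighted mean:
T_f = (145.93×256 + 2046.1×26.4 + 248.64×26.4) / (145.93 + 2046.1 + 248.64)
    = 97937 / 2440.6 ≈ 40.13 °C

T_f ≈ 40.1 °C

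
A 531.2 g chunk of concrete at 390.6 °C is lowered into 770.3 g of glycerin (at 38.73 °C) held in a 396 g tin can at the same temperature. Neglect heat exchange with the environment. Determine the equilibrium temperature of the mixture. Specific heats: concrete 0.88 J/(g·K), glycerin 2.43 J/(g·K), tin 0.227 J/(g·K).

T_f ≈ 106.4 °C

Energy conservation, ΣQ = 0:
531.2*0.88*(T − 390.6) + 770.3*2.43*(T − 38.73) + 396*0.227*(T − 38.73) = 0
(467.46 + 1871.8 + 89.89) T = 467.46*390.6 + 1871.8*38.73 + 89.89*38.73
T = 258566 / 2429.2 = 106 °C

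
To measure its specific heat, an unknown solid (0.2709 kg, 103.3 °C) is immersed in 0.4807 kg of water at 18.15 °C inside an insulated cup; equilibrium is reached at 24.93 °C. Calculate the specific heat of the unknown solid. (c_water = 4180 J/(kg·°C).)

c ≈ 642 J/(kg·°C)

Energy conservation, ΣQ = 0:
0.2709×c×(24.93 − 103.3) + 0.4807×4180×(24.93 − 18.15) = 0
-21.23 c = -13623
c = -13623/-21.23 ≈ 641.7 J/(kg·°C)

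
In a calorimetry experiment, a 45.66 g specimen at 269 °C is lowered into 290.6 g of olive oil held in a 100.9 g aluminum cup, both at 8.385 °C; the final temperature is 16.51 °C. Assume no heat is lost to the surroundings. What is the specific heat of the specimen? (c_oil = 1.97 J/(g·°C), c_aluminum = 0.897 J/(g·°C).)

Setting the total heat transfer to zero:
45.66×c×(16.51 − 269) + 290.6×1.97×(16.51 − 8.385) + 100.9×0.897×(16.51 − 8.385) = 0
-11529 c = -5386.8
c = -5386.8/-11529 ≈ 0.4673 J/(g·°C)

c ≈ 0.467 J/(g·°C)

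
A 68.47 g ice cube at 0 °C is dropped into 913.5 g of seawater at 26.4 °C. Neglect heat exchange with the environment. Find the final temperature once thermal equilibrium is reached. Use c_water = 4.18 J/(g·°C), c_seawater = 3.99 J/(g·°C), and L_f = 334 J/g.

T_f ≈ 18.7 °C

Sum of m c ΔT and latent-heat terms is zero:
fusion: m_ice L_f = 68.47·334 = 22869; warm the meltwater: 286.2 T; seawater cools: 913.5·3.99·(T − 26.4) = 3644.9(T − 26.4)
3931.1 T = 96224 − 22869 = 73355
T ≈ 18.66 °C — above 0 °C, consistent with complete melting.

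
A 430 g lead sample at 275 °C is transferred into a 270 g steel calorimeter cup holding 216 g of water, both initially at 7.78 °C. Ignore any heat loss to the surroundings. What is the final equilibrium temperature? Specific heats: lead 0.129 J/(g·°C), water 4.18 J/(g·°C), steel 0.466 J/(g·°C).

Heat gained plus heat lost sum to zero:
430×0.129×(T − 275) + 216×4.18×(T − 7.78) + 270×0.466×(T − 7.78) = 0
55.47(T − 275) + 902.88(T − 7.78) + 125.82(T − 7.78) = 0
(55.47 + 902.88 + 125.82) T = 55.47×275 + 902.88×7.78 + 125.82×7.78
T = 23258/1084.2 ≈ 21.45 °C

T_f ≈ 21.5 °C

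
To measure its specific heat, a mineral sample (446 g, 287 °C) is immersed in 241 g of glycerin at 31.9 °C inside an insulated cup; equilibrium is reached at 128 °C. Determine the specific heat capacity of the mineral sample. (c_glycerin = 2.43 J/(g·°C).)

c ≈ 0.794 J/(g·°C)

Net heat exchanged in the isolated system is zero:
446×c×(128 − 287) + 241×2.43×(128 − 31.9) = 0
-70914 c = -56279
c = -56279/-70914 ≈ 0.7936 J/(g·°C)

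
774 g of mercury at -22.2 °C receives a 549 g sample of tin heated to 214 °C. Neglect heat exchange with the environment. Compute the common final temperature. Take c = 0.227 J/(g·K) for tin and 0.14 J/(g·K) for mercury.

Conservation of energy gives ΣQ = 0:
549×0.227×(T − 214) + 774×0.14×(T − (-22.2)) = 0
124.62(T − 214) + 108.36(T − (-22.2)) = 0
(124.62 + 108.36) T = 124.62×214 + 108.36×(-22.2)
T = 24264/232.98 ≈ 104.14 °C

T_f ≈ 104.1 °C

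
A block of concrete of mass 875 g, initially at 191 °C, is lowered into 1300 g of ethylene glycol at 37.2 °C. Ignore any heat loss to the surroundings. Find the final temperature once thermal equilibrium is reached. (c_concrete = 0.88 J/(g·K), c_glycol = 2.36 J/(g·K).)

|Q_concrete| = |Q_glycol|:
875*0.88*(191 − T) = 1300*2.36*(T − 37.2)
770(191 − T) = 3068(T − 37.2)
3838 T = 261200  ⇒  T ≈ 68.06 °C

T_f ≈ 68.1 °C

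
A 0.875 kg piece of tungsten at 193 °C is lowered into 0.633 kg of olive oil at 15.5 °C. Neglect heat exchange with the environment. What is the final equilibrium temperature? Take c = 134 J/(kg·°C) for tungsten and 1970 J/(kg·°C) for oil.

T_f ≈ 30.8 °C

With ΣQ=0 the equilibrium temperature is the m·c-weighted mean:
T_f = (117.25*193 + 1247*15.5) / (117.25 + 1247)
    = 41958 / 1364.3 ≈ 30.76 °C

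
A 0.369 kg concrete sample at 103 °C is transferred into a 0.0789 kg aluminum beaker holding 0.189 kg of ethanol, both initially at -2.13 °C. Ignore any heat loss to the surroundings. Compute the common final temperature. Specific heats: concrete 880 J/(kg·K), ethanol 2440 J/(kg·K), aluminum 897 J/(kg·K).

T_f ≈ 37.7 °C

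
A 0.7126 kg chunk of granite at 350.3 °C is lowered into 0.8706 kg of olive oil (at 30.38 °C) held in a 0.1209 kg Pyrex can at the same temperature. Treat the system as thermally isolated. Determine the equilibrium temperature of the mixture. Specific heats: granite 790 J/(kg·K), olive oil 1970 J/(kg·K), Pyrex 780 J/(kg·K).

Net heat exchanged in the isolated system is zero:
0.7126×790×(T − 350.3) + 0.8706×1970×(T − 30.38) + 0.1209×780×(T − 30.38) = 0
562.95(T − 350.3) + 1715.1(T − 30.38) + 94.3(T − 30.38) = 0
2372.3 T = 252172
T = 252172/2372.3 ≈ 106.30 °C

T_f ≈ 106.3 °C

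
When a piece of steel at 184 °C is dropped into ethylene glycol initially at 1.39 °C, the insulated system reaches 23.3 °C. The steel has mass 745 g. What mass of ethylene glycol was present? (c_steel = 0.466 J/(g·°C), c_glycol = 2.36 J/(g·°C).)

m ≈ 1080 g

|Q_steel| = |Q_glycol|:
745·0.466·(184 − 23.3) = m·2.36·(23.3 − 1.39)
51.71 m = 55790  ⇒  m ≈ 1079 g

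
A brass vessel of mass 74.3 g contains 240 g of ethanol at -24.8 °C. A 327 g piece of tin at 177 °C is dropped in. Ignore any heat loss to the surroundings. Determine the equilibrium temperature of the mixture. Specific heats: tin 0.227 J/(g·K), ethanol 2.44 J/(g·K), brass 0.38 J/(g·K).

T_f ≈ -3.0 °C

Net heat exchanged in the isolated system is zero:
327×0.227×(T − 177) + 240×2.44×(T − (-24.8)) + 74.3×0.38×(T − (-24.8)) = 0
688.06 T = -2084.6
T ≈ -3.03 °C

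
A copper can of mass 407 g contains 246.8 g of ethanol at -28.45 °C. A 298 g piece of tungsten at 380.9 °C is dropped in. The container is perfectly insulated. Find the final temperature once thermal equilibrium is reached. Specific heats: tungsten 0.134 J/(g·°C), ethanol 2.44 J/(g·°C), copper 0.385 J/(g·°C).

T_f ≈ -8.0 °C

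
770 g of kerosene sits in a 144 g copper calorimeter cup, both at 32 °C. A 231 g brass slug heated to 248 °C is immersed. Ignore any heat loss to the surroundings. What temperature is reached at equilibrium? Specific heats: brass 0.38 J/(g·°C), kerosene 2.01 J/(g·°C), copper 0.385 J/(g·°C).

Energy conservation, ΣQ = 0:
231×0.38×(T − 248) + 770×2.01×(T − 32) + 144×0.385×(T − 32) = 0
87.78(T − 248) + 1547.7(T − 32) + 55.44(T − 32) = 0
(87.78 + 1547.7 + 55.44) T = 87.78×248 + 1547.7×32 + 55.44×32
T = 73070/1690.9 ≈ 43.21 °C

T_f ≈ 43.2 °C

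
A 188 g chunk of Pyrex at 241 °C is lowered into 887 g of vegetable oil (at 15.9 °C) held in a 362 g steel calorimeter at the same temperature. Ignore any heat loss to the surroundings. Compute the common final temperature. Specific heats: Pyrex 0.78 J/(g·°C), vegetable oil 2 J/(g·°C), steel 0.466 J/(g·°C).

T_f is the heat-capacity-weighted average of the initial temperatures:
T_f = (146.64*241 + 1774*15.9 + 168.69*15.9) / (146.64 + 1774 + 168.69)
    = 66229 / 2089.3 ≈ 31.70 °C

T_f ≈ 31.7 °C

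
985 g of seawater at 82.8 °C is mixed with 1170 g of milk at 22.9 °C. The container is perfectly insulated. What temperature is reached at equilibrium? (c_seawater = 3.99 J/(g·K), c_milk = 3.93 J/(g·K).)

T_f ≈ 50.5 °C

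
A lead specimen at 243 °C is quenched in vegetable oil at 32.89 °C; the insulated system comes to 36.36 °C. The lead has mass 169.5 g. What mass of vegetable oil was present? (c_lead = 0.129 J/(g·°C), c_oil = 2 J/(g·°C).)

|Q_lead| = |Q_oil|:
169.5×0.129×(243 − 36.36) = m×2×(36.36 − 32.89)
6.94 m = 4518.3  ⇒  m ≈ 651 g

m ≈ 651 g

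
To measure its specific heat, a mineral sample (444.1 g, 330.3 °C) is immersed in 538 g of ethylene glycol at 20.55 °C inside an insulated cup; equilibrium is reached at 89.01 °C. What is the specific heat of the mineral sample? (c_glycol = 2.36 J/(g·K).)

Net heat exchanged in the isolated system is zero:
444.1·c·(89.01 − 330.3) + 538·2.36·(89.01 − 20.55) = 0
-107157 c = -86922
c = -86922/-107157 ≈ 0.8112 J/(g·K)

c ≈ 0.811 J/(g·K)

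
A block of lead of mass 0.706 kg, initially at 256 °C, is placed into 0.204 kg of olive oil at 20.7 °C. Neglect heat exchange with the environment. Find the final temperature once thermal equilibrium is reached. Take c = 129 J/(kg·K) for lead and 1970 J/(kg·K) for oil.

Heat lost by the lead equals heat gained by the oil:
0.706*129*(256 − T) = 0.204*1970*(T − 20.7)
91.07(256 − T) = 401.88(T − 20.7)
492.95 T = 31634  ⇒  T ≈ 64.17 °C

T_f ≈ 64.2 °C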